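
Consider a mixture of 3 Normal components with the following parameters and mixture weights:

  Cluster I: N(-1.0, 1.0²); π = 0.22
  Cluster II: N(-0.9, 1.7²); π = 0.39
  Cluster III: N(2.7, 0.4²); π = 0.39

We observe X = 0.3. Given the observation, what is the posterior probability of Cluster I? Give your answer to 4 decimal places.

0.3458

By Bayes' theorem, P(k | x) = P(Z=k) f_k(x) / Σ_j P(Z=j) f_j(x).
Normal densities:
  f_I = 0.171369
  f_II = 0.182921
  f_III = 1.51897e-08
Multiply by the mixture weights:
  P(Z=I)·f_I = 0.22 × 0.171369 = 0.0377011
  P(Z=II)·f_II = 0.39 × 0.182921 = 0.0713391
  P(Z=III)·f_III = 0.39 × 1.51897e-08 = 5.92399e-09
Evidence: 0.0377011 + 0.0713391 + 5.92399e-09 = 0.10904
P(Cluster I | data) = 0.0377011 / 0.10904 ≈ 0.3458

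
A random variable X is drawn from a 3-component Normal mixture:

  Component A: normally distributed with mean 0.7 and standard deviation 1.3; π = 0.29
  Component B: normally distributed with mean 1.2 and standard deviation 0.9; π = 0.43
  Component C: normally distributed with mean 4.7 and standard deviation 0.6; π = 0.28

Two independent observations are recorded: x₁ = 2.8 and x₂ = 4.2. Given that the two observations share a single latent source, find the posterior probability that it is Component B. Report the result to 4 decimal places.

0.0795

Apply Bayes' rule: the posterior for each component is proportional to its prior times its likelihood at x.
Since both observations come from the same component, the likelihood for component k is f_k(x₁)·f_k(x₂).
  L_A = [(1/(1.3·√(2π)))·exp(−(2.8−0.7)²/(2·1.3²)) = 0.306879·exp(-1.30473) = 0.0832392] × [0.00818409] = 0.000681237
  L_B = [(1/(0.9·√(2π)))·exp(−(2.8−1.2)²/(2·0.9²)) = 0.443269·exp(-1.58025) = 0.0912799] × [0.00171364] = 0.000156421
  L_C = [(1/(0.6·√(2π)))·exp(−(2.8−4.7)²/(2·0.6²)) = 0.664904·exp(-5.01389) = 0.00441829] × [0.469853] = 0.00207595
Multiply by the mixture weights:
  π_A·L_A = 0.29 × 0.000681237 = 0.000197559
  π_B·L_B = 0.43 × 0.000156421 = 6.72611e-05
  π_C·L_C = 0.28 × 0.00207595 = 0.000581266
Marginal: 0.000197559 + 6.72611e-05 + 0.000581266 = 0.000846086
P(Component B | x) ≈ 0.0795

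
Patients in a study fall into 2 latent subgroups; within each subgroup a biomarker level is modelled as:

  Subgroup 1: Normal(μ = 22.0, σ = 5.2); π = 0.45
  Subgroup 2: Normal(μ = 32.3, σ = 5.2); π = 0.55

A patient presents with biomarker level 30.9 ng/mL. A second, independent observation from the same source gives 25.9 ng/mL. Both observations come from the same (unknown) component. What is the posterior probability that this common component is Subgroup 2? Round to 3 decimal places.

Posterior ∝ prior × likelihood, so P(k | x) ∝ P(Z=k) f_k(x); normalise over all components.
Since both observations come from the same component, the likelihood for component k is f_k(x₁)·f_k(x₂).
  f_1 = [(1/(5.2·√(2π)))·exp(−(30.9−22.0)²/(2·5.2²)) = 0.076720·exp(-1.46468) = 0.0177339] × [0.057911] = 0.00102699
  f_2 = [(1/(5.2·√(2π)))·exp(−(30.9−32.3)²/(2·5.2²)) = 0.076720·exp(-0.03624) = 0.0739889] × [0.0359727] = 0.00266159
Multiply by the mixture weights:
  P(Z=1)·f_1 = 0.45 × 0.00102699 = 0.000462144
  P(Z=2)·f_2 = 0.55 × 0.00266159 = 0.00146387
Normaliser: 0.000462144 + 0.00146387 = 0.00192602
P(Subgroup 2 | x) = 0.00146387 / 0.00192602 ≈ 0.760

0.760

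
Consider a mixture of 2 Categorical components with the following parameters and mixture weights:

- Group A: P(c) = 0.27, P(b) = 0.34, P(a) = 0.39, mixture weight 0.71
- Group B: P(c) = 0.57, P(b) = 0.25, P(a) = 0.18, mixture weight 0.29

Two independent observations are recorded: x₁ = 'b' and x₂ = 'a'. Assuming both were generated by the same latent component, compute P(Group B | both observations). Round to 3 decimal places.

0.122

Posterior ∝ prior × likelihood, so P(k | x) ∝ π_k f_k(x); normalise over all components.
Since both observations come from the same component, the likelihood for component k is f_k(x₁)·f_k(x₂).
  L_A = [P(b | comp) = 0.34] × [0.39] = 0.1326
  L_B = [P(b | comp) = 0.25] × [0.18] = 0.045
Weight by the priors:
  π_A·L_A = 0.71 × 0.1326 = 0.094146
  π_B·L_B = 0.29 × 0.045 = 0.01305
Evidence: 0.094146 + 0.01305 = 0.107196
Responsibility of Group B: 0.01305 / 0.107196 ≈ 0.122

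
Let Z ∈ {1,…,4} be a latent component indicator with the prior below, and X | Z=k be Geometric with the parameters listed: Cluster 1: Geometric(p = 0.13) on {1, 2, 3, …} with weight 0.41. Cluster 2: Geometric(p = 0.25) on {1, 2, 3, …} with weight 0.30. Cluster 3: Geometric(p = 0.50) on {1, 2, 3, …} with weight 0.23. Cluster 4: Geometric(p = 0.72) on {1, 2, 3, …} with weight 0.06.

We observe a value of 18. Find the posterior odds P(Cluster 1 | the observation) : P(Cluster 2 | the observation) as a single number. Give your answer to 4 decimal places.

The posterior odds equal the prior odds times the likelihood ratio: (P(Z=i)/P(Z=j))·(f_i(x)/f_j(x)).
Evaluate each component's likelihood at the observed value:
  p_1 = 0.0121835
  p_2 = 0.00187924
  p_3 = 3.8147e-06
  p_4 = 2.87752e-10
0.00499522 / 0.000563771 ≈ 8.8604

8.8604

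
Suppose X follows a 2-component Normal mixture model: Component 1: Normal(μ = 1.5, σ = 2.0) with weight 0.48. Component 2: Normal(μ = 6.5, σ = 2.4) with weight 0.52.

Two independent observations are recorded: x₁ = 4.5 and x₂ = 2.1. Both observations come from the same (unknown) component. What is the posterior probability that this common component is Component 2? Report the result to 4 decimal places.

Apply Bayes' rule: the posterior for each component is proportional to its prior times its likelihood at x.
Since both observations come from the same component, the likelihood for component k is f_k(x₁)·f_k(x₂).
  f_1 = [0.0647588] × [0.190694] = 0.0123491
  f_2 = [0.117463] × [0.030963] = 0.00363701
Prior × likelihood for each component:
  π_1·f_1 = 0.48 × 0.0123491 = 0.00592757
  π_2·f_2 = 0.52 × 0.00363701 = 0.00189125
Sum: 0.00592757 + 0.00189125 = 0.00781882
So the posterior for Component 2 is 0.00189125 / 0.00781882 ≈ 0.2419.

0.2419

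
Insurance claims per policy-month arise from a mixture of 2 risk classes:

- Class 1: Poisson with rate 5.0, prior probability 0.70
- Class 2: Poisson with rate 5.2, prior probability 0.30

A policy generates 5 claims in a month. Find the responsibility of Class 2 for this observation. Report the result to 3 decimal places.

0.299

P(component k | x) = w_k·f_k(x) / marginal(x), where marginal(x) = Σ_j w_j·f_j(x).
Evaluate each component's likelihood at the observed value:
  L_1 = 0.175467
  L_2 = 0.174785
Prior × likelihood for each component:
  w_1·L_1 = 0.70 × 0.175467 = 0.122827
  w_2·L_2 = 0.30 × 0.174785 = 0.0524355
Denominator: 0.122827 + 0.0524355 = 0.175263
P(Class 2 | the observation) ≈ 0.299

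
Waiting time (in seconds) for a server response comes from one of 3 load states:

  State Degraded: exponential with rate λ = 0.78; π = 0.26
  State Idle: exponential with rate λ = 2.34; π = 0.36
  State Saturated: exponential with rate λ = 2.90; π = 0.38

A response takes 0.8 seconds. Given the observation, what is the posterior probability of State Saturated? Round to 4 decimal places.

0.3125

P(component k | x) = π_k·f_k(x) / marginal(x), where marginal(x) = Σ_j π_j·f_j(x).
Component likelihoods at x = 0.8 seconds:
  f_Degraded = 0.417922
  f_Idle = 0.359929
  f_Saturated = 0.284993
Multiply by the mixture weights:
  π_Degraded·f_Degraded = 0.26 × 0.417922 = 0.10866
  π_Idle·f_Idle = 0.36 × 0.359929 = 0.129574
  π_Saturated·f_Saturated = 0.38 × 0.284993 = 0.108297
Evidence: 0.10866 + 0.129574 + 0.108297 = 0.346531
P(State Saturated | the observation) = 0.108297 / 0.346531 ≈ 0.3125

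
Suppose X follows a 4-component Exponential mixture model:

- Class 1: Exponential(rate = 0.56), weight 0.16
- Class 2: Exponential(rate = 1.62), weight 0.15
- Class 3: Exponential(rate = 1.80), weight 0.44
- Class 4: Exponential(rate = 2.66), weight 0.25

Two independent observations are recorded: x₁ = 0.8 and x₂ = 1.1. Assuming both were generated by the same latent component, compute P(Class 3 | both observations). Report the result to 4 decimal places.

0.4995

P(component k | x) = π_k·f_k(x) / marginal(x), where marginal(x) = Σ_j π_j·f_j(x).
Since both observations come from the same component, the likelihood for component k is f_k(x₁)·f_k(x₂).
  p_1 = [0.56·e^(−0.56·0.8) = 0.56·e^(−0.4480) = 0.357787] × [0.302456] = 0.108215
  p_2 = [1.62·e^(−1.62·0.8) = 1.62·e^(−1.2960) = 0.443271] × [0.272648] = 0.120857
  p_3 = [1.80·e^(−1.80·0.8) = 1.80·e^(−1.4400) = 0.42647] × [0.248525] = 0.105988
  p_4 = [2.66·e^(−2.66·0.8) = 2.66·e^(−2.1280) = 0.31674] × [0.142605] = 0.0451688
Weight by the priors:
  π_1·p_1 = 0.16 × 0.108215 = 0.0173144
  π_2·p_2 = 0.15 × 0.120857 = 0.0181285
  π_3·p_3 = 0.44 × 0.105988 = 0.0466348
  π_4·p_4 = 0.25 × 0.0451688 = 0.0112922
Normaliser: 0.0173144 + 0.0181285 + 0.0466348 + 0.0112922 = 0.09337
P(Class 3 | x₁, x₂) ≈ 0.4995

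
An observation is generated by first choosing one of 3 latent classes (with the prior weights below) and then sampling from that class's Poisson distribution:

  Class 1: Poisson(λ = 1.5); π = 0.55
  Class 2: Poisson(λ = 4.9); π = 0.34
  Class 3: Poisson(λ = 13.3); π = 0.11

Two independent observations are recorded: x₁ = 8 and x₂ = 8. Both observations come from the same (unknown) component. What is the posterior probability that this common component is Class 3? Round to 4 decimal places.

0.1243

Posterior ∝ prior × likelihood, so P(k | x) ∝ w_k f_k(x); normalise over all components.
Since both observations come from the same component, the likelihood for component k is f_k(x₁)·f_k(x₂).
  p_1 = [0.00014183] × [0.00014183] = 2.01157e-08
  p_2 = [0.0613769] × [0.0613769] = 0.00376713
  p_3 = [0.0406608] × [0.0406608] = 0.0016533
Multiply by the mixture weights:
  w_1·p_1 = 0.55 × 2.01157e-08 = 1.10636e-08
  w_2·p_2 = 0.34 × 0.00376713 = 0.00128082
  w_3·p_3 = 0.11 × 0.0016533 = 0.000181863
Sum: 1.10636e-08 + 0.00128082 + 0.000181863 = 0.0014627
P(Class 3 | data) = 0.000181863 / 0.0014627 ≈ 0.1243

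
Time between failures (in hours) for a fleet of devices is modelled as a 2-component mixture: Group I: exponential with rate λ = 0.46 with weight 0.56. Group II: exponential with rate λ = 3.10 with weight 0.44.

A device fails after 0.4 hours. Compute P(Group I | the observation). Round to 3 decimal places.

Posterior ∝ prior × likelihood, so P(k | x) ∝ w_k f_k(x); normalise over all components.
Component likelihoods at x = 0.4 hours:
  p_I = 0.46·e^(−0.46·0.4) = 0.46·e^(−0.1840) = 0.38269
  p_II = 3.10·e^(−3.10·0.4) = 3.10·e^(−1.2400) = 0.897091
Unnormalised posteriors:
  w_I·p_I = 0.56 × 0.38269 = 0.214307
  w_II·p_II = 0.44 × 0.897091 = 0.39472
Marginal: 0.214307 + 0.39472 = 0.609027
Responsibility of Group I: 0.214307 / 0.609027 ≈ 0.352

0.352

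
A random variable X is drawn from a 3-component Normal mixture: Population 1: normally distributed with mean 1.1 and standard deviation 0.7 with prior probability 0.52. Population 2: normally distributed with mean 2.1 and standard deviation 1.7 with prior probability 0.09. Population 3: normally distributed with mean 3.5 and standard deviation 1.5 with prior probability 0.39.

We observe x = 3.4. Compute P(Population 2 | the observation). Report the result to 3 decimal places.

0.131

P(component k | x) = π_k·f_k(x) / marginal(x), where marginal(x) = Σ_j π_j·f_j(x).
Component likelihoods at x = 3.4:
  p_1 = (1/(0.7·√(2π)))·exp(−(3.4−1.1)²/(2·0.7²)) = 0.569918·exp(-5.39796) = 0.00257934
  p_2 = (1/(1.7·√(2π)))·exp(−(3.4−2.1)²/(2·1.7²)) = 0.234672·exp(-0.29239) = 0.175178
  p_3 = (1/(1.5·√(2π)))·exp(−(3.4−3.5)²/(2·1.5²)) = 0.265962·exp(-0.00222) = 0.265371
Unnormalised posteriors:
  π_1·p_1 = 0.52 × 0.00257934 = 0.00134126
  π_2·p_2 = 0.09 × 0.175178 = 0.015766
  π_3·p_3 = 0.39 × 0.265371 = 0.103495
Normaliser: 0.00134126 + 0.015766 + 0.103495 = 0.120602
P(Population 2 | data) = 0.015766 / 0.120602 ≈ 0.131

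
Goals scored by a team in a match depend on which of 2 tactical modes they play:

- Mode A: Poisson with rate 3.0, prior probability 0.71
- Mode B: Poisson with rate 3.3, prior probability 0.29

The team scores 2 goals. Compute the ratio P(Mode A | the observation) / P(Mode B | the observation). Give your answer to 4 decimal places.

Only the two components matter; the odds are (w_i f_i(x)) / (w_j f_j(x)).
Evaluate each component's likelihood at the observed value:
  L_A = 0.224042
  L_B = 0.200829
Odds = (0.71/0.29) × (0.224042/0.200829) = 2.44828 × 1.11559 ≈ 2.7313

2.7313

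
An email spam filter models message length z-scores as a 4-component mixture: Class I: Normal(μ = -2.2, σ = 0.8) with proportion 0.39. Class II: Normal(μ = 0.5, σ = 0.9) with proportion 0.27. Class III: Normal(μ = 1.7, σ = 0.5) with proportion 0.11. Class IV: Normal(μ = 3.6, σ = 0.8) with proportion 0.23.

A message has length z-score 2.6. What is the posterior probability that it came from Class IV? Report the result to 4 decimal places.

The responsibility of component k is P(Z=k) f_k(x) divided by Σ_j P(Z=j) f_j(x).
Component likelihoods at x = 2.6:
  L_I = 7.59485e-09
  L_II = 0.0291354
  L_III = 0.1579
  L_IV = 0.228311
Multiply by the mixture weights:
  P(Z=I)·L_I = 0.39 × 7.59485e-09 = 2.96199e-09
  P(Z=II)·L_II = 0.27 × 0.0291354 = 0.00786657
  P(Z=III)·L_III = 0.11 × 0.1579 = 0.017369
  P(Z=IV)·L_IV = 0.23 × 0.228311 = 0.0525116
Marginal: 2.96199e-09 + 0.00786657 + 0.017369 + 0.0525116 = 0.0777472
Responsibility of Class IV: 0.0525116 / 0.0777472 ≈ 0.6754

0.6754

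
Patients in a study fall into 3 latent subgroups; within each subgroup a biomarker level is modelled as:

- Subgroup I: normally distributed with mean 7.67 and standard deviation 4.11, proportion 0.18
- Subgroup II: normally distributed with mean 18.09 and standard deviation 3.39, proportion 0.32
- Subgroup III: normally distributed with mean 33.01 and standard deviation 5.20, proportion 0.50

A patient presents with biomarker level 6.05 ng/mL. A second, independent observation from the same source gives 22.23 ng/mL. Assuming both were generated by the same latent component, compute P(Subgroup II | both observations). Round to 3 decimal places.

0.565

The responsibility of component k is π_k f_k(x) divided by Σ_j π_j f_j(x).
Since both observations come from the same component, the likelihood for component k is f_k(x₁)·f_k(x₂).
  f_I = [0.0898114] × [0.000182768] = 1.64146e-05
  f_II = [0.00021459] × [0.0558279] = 1.19801e-05
  f_III = [1.1167e-07] × [0.00894714] = 9.9913e-10
Multiply by the mixture weights:
  π_I·f_I = 0.18 × 1.64146e-05 = 2.95463e-06
  π_II·f_II = 0.32 × 1.19801e-05 = 3.83365e-06
  π_III·f_III = 0.50 × 9.9913e-10 = 4.99565e-10
Evidence: 2.95463e-06 + 3.83365e-06 + 4.99565e-10 = 6.78878e-06
Responsibility of Subgroup II: 3.83365e-06 / 6.78878e-06 ≈ 0.565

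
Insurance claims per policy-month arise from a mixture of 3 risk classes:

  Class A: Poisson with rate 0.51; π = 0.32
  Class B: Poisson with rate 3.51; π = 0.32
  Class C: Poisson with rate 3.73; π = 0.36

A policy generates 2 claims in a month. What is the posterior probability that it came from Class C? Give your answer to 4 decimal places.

0.4172

Apply Bayes' rule: the posterior for each component is proportional to its prior times its likelihood at x.
Poisson probabilities:
  p_A = 0.0780945
  p_B = 0.184166
  p_C = 0.166905
Multiply by the mixture weights:
  π_A·p_A = 0.32 × 0.0780945 = 0.0249902
  π_B·p_B = 0.32 × 0.184166 = 0.0589333
  π_C·p_C = 0.36 × 0.166905 = 0.0600858
Normaliser: 0.0249902 + 0.0589333 + 0.0600858 = 0.144009
So the posterior for Class C is 0.0600858 / 0.144009 ≈ 0.4172.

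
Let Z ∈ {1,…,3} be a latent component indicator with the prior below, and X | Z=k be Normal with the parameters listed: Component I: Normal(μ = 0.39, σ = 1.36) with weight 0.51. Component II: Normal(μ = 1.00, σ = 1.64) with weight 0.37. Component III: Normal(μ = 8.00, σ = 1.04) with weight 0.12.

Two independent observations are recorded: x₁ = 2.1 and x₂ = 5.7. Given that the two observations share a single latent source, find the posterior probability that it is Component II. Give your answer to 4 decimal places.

0.9673

Apply Bayes' rule: the posterior for each component is proportional to its prior times its likelihood at x.
Since both observations come from the same component, the likelihood for component k is f_k(x₁)·f_k(x₂).
  p_I = [(1/(1.36·√(2π)))·exp(−(2.1−0.39)²/(2·1.36²)) = 0.293340·exp(-0.79047) = 0.133068] × [0.000143577] = 1.91056e-05
  p_II = [(1/(1.64·√(2π)))·exp(−(2.1−1.00)²/(2·1.64²)) = 0.243257·exp(-0.22494) = 0.194257] × [0.00400507] = 0.000778012
  p_III = [(1/(1.04·√(2π)))·exp(−(2.1−8.00)²/(2·1.04²)) = 0.383598·exp(-16.09190) = 3.93779e-08] × [0.033253] = 1.30943e-09
Unnormalised posteriors:
  π_I·p_I = 0.51 × 1.91056e-05 = 9.74384e-06
  π_II·p_II = 0.37 × 0.000778012 = 0.000287864
  π_III·p_III = 0.12 × 1.30943e-09 = 1.57132e-10
Evidence: 9.74384e-06 + 0.000287864 + 1.57132e-10 = 0.000297608
So the posterior for Component II is 0.000287864 / 0.000297608 ≈ 0.9673.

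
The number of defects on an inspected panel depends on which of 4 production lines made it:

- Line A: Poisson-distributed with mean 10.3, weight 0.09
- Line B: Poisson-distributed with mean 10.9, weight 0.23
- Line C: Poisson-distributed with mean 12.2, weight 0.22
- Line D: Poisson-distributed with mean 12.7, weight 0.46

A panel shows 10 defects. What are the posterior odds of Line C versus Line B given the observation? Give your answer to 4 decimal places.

The posterior odds equal the prior odds times the likelihood ratio: (π_i/π_j)·(f_i(x)/f_j(x)).
Component likelihoods at x = 10 defects:
  f_A = 0.124559
  f_B = 0.120418
  f_C = 0.101261
  f_D = 0.0917771
Posterior odds = (π_C·f_C) / (π_B·f_B) = (0.22·0.101261) / (0.23·0.120418) = 0.0222774 / 0.0276962 ≈ 0.8044

0.8044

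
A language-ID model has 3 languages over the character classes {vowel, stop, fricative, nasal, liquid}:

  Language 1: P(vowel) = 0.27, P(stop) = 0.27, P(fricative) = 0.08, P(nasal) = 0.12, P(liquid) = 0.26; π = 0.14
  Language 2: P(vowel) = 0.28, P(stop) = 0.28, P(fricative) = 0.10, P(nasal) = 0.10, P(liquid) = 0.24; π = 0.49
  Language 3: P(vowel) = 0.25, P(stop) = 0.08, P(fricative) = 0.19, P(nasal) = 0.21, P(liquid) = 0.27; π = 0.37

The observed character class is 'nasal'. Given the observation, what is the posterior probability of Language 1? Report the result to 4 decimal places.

0.1171

The responsibility of component k is π_k f_k(x) divided by Σ_j π_j f_j(x).
Categorical probabilities:
  f_1 = 0.12
  f_2 = 0.1
  f_3 = 0.21
Unnormalised posteriors:
  π_1·f_1 = 0.14 × 0.12 = 0.0168
  π_2·f_2 = 0.49 × 0.1 = 0.049
  π_3·f_3 = 0.37 × 0.21 = 0.0777
Denominator: 0.0168 + 0.049 + 0.0777 = 0.1435
P(Language 1 | x) ≈ 0.1171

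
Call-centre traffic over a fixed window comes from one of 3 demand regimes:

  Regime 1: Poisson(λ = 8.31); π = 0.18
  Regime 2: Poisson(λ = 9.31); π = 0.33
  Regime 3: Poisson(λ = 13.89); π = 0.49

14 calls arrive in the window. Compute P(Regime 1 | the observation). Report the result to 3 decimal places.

0.056

Posterior ∝ prior × likelihood, so P(k | x) ∝ π_k f_k(x); normalise over all components.
Component likelihoods at x = 14 calls:
  f_1 = 0.0211358
  f_2 = 0.0381598
  f_3 = 0.105943
Weight by the priors:
  π_1·f_1 = 0.18 × 0.0211358 = 0.00380445
  π_2·f_2 = 0.33 × 0.0381598 = 0.0125927
  π_3·f_3 = 0.49 × 0.105943 = 0.0519121
Marginal: 0.00380445 + 0.0125927 + 0.0519121 = 0.0683093
Responsibility of Regime 1: 0.00380445 / 0.0683093 ≈ 0.056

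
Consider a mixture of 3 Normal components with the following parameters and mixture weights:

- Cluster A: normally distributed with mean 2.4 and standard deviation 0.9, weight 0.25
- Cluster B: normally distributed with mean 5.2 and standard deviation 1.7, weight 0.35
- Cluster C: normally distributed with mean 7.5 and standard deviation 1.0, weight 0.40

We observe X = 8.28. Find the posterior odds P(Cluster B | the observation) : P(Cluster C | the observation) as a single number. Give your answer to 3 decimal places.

0.135

Only the two components matter; the odds are (P(Z=i) f_i(x)) / (P(Z=j) f_j(x)).
Normal densities:
  L_A = (1/(0.9·√(2π)))·exp(−(8.28−2.4)²/(2·0.9²)) = 0.443269·exp(-21.34222) = 2.38703e-10
  L_B = (1/(1.7·√(2π)))·exp(−(8.28−5.2)²/(2·1.7²)) = 0.234672·exp(-1.64125) = 0.045465
  L_C = (1/(1.0·√(2π)))·exp(−(8.28−7.5)²/(2·1.0²)) = 0.398942·exp(-0.30420) = 0.294305
0.0159128 / 0.117722 ≈ 0.135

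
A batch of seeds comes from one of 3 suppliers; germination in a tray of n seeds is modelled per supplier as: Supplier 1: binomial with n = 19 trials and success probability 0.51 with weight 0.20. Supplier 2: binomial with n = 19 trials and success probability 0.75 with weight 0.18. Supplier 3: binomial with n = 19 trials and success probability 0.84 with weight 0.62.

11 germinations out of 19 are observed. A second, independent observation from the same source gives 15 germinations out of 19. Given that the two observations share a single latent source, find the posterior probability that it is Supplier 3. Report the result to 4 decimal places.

The responsibility of component k is P(Z=k) f_k(x) divided by Σ_j P(Z=j) f_j(x).
Since both observations come from the same component, the likelihood for component k is f_k(x₁)·f_k(x₂).
  p_1 = [C(19,11)·0.51^11·0.49^8 = 75582·0.000607116·0.00332329 = 0.152496] × [0.00917742] = 0.00139952
  p_2 = [C(19,11)·0.75^11·0.25^8 = 75582·0.0422351·1.52588e-05 = 0.0487094] × [0.202331] = 0.00985542
  p_3 = [C(19,11)·0.84^11·0.16^8 = 75582·0.146917·4.29497e-07 = 0.00476925] × [0.185803] = 0.000886142
Prior × likelihood for each component:
  P(Z=1)·p_1 = 0.20 × 0.00139952 = 0.000279904
  P(Z=2)·p_2 = 0.18 × 0.00985542 = 0.00177398
  P(Z=3)·p_3 = 0.62 × 0.000886142 = 0.000549408
Denominator: 0.000279904 + 0.00177398 + 0.000549408 = 0.00260329
So the posterior for Supplier 3 is 0.000549408 / 0.00260329 ≈ 0.2110.

0.2110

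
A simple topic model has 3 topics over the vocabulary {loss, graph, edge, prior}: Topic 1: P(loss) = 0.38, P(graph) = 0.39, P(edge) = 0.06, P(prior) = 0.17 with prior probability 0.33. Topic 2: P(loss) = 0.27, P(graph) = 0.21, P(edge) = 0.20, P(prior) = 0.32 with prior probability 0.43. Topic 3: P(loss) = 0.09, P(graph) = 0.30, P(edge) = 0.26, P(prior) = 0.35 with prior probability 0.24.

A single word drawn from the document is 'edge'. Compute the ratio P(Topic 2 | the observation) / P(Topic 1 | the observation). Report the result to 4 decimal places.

The posterior odds equal the prior odds times the likelihood ratio: (π_i/π_j)·(f_i(x)/f_j(x)).
Evaluate each component's likelihood at the observed value:
  f_1 = 0.06
  f_2 = 0.2
  f_3 = 0.26
0.086 / 0.0198 ≈ 4.3434

4.3434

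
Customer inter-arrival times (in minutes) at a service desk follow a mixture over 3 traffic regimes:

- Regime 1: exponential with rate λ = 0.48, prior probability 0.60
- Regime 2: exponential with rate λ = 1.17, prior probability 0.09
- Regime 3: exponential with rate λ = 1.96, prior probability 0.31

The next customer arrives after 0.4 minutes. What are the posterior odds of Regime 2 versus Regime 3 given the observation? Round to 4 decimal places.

0.2377

Only the two components matter; the odds are (π_i f_i(x)) / (π_j f_j(x)).
Component likelihoods at x = 0.4 minutes:
  L_1 = 0.396147
  L_2 = 0.732717
  L_3 = 0.894889
Odds = (0.09/0.31) × (0.732717/0.894889) = 0.290323 × 0.818779 ≈ 0.2377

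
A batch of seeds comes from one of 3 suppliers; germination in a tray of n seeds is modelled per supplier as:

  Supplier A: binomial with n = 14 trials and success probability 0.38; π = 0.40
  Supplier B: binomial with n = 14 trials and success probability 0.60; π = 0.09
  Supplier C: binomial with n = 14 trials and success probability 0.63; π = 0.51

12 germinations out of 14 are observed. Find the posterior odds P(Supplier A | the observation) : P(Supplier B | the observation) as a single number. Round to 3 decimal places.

Only the two components matter; the odds are (π_i f_i(x)) / (π_j f_j(x)).
Evaluate each component's likelihood at the observed value:
  p_A = C(14,12)·0.38^12·0.62^2 = 91·9.06574e-06·0.3844 = 0.000317123
  p_B = C(14,12)·0.60^12·0.40^2 = 91·0.00217678·0.16 = 0.031694
  p_C = C(14,12)·0.63^12·0.37^2 = 91·0.00390919·0.1369 = 0.0487003
Odds = (0.40/0.09) × (0.000317123/0.031694) = 4.44444 × 0.0100058 ≈ 0.044

0.044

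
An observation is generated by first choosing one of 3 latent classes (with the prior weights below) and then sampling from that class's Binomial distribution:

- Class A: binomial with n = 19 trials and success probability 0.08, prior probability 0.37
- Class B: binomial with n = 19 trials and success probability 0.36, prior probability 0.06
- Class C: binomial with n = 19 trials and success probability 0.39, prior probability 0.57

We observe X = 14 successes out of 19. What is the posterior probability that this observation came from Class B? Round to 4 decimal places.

0.0418

Apply Bayes' rule: the posterior for each component is proportional to its prior times its likelihood at x.
Evaluate each component's likelihood at the observed value:
  L_A = 3.37057e-12
  L_B = 0.000766725
  L_C = 0.00184952
Prior × likelihood for each component:
  P(Z=A)·L_A = 0.37 × 3.37057e-12 = 1.24711e-12
  P(Z=B)·L_B = 0.06 × 0.000766725 = 4.60035e-05
  P(Z=C)·L_C = 0.57 × 0.00184952 = 0.00105423
Normaliser: 1.24711e-12 + 4.60035e-05 + 0.00105423 = 0.00110023
Responsibility of Class B: 4.60035e-05 / 0.00110023 ≈ 0.0418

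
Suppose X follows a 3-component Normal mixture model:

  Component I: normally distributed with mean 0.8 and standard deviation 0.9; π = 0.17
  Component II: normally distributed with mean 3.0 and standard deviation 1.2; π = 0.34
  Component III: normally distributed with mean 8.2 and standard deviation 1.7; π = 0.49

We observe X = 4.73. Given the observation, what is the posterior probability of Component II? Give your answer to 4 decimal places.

0.7362

The responsibility of component k is π_k f_k(x) divided by Σ_j π_j f_j(x).
Evaluate each component's likelihood at the observed value:
  p_I = 3.20739e-05
  p_II = 0.117601
  p_III = 0.0292239
Multiply by the mixture weights:
  π_I·p_I = 0.17 × 3.20739e-05 = 5.45257e-06
  π_II·p_II = 0.34 × 0.117601 = 0.0399842
  π_III·p_III = 0.49 × 0.0292239 = 0.0143197
Normaliser: 5.45257e-06 + 0.0399842 + 0.0143197 = 0.0543094
So the posterior for Component II is 0.0399842 / 0.0543094 ≈ 0.7362.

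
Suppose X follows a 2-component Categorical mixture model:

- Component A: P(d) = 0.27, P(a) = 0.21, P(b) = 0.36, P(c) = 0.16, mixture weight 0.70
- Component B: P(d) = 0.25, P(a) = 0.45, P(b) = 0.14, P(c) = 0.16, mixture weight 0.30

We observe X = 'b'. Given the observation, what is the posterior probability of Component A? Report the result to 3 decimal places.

0.857

P(component k | x) = P(Z=k)·f_k(x) / marginal(x), where marginal(x) = Σ_j P(Z=j)·f_j(x).
Component likelihoods at x = 'b':
  L_A = P(b | comp) = 0.36
  L_B = P(b | comp) = 0.14
Prior × likelihood for each component:
  P(Z=A)·L_A = 0.70 × 0.36 = 0.252
  P(Z=B)·L_B = 0.30 × 0.14 = 0.042
Normaliser: 0.252 + 0.042 = 0.294
P(Component A | the observation) ≈ 0.857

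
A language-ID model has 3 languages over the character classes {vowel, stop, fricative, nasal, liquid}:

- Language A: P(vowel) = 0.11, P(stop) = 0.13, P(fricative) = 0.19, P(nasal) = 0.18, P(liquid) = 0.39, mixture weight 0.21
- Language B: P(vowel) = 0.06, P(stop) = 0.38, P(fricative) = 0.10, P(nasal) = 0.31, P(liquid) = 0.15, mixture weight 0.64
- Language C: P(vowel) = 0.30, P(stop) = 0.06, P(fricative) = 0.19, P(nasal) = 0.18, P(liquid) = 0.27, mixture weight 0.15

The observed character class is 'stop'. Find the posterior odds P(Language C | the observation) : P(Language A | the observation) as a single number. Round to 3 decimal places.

0.330

Since P(k|x) ∝ π_k f_k(x), the posterior odds are π_i f_i(x) / (π_j f_j(x)).
Evaluate each component's likelihood at the observed value:
  p_A = 0.13
  p_B = 0.38
  p_C = 0.06
Posterior odds = (π_C·p_C) / (π_A·p_A) = (0.15·0.06) / (0.21·0.13) = 0.009 / 0.0273 ≈ 0.330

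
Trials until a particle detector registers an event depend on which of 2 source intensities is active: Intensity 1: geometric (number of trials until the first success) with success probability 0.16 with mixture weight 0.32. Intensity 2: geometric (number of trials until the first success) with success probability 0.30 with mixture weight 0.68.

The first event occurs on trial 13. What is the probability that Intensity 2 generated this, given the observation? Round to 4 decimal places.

By Bayes' theorem, P(k | x) = π_k f_k(x) / Σ_j π_j f_j(x).
Evaluate each component's likelihood at the observed value:
  p_1 = 0.16·(1−0.16)^12 = 0.16·0.12341 = 0.0197456
  p_2 = 0.30·(1−0.30)^12 = 0.30·0.0138413 = 0.00415239
Prior × likelihood for each component:
  π_1·p_1 = 0.32 × 0.0197456 = 0.00631861
  π_2·p_2 = 0.68 × 0.00415239 = 0.00282362
Sum: 0.00631861 + 0.00282362 = 0.00914223
Responsibility of Intensity 2: 0.00282362 / 0.00914223 ≈ 0.3089

0.3089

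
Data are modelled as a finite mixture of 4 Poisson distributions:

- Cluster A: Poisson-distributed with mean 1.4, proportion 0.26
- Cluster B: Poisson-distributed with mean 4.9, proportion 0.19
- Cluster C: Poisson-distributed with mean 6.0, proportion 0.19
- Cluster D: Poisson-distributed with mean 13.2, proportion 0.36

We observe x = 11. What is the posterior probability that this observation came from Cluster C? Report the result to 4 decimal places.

0.1043

P(component k | x) = π_k·f_k(x) / marginal(x), where marginal(x) = Σ_j π_j·f_j(x).
Evaluate each component's likelihood at the observed value:
  f_A = 2.50173e-07
  f_B = 0.00729387
  f_C = 0.022529
  f_D = 0.0982812
Weight by the priors:
  π_A·f_A = 0.26 × 2.50173e-07 = 6.5045e-08
  π_B·f_B = 0.19 × 0.00729387 = 0.00138584
  π_C·f_C = 0.19 × 0.022529 = 0.0042805
  π_D·f_D = 0.36 × 0.0982812 = 0.0353812
Sum: 6.5045e-08 + 0.00138584 + 0.0042805 + 0.0353812 = 0.0410476
P(Cluster C | the observation) ≈ 0.1043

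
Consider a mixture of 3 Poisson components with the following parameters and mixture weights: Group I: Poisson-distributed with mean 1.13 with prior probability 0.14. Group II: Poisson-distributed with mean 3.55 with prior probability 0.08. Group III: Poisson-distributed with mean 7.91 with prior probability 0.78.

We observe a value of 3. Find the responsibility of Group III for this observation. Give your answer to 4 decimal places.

0.4574

Apply Bayes' rule: the posterior for each component is proportional to its prior times its likelihood at x.
Component likelihoods at x = 3:
  f_I = 0.077684
  f_II = 0.214185
  f_III = 0.0302767
Multiply by the mixture weights:
  π_I·f_I = 0.14 × 0.077684 = 0.0108758
  π_II·f_II = 0.08 × 0.214185 = 0.0171348
  π_III·f_III = 0.78 × 0.0302767 = 0.0236158
Evidence: 0.0108758 + 0.0171348 + 0.0236158 = 0.0516264
Responsibility of Group III: 0.0236158 / 0.0516264 ≈ 0.4574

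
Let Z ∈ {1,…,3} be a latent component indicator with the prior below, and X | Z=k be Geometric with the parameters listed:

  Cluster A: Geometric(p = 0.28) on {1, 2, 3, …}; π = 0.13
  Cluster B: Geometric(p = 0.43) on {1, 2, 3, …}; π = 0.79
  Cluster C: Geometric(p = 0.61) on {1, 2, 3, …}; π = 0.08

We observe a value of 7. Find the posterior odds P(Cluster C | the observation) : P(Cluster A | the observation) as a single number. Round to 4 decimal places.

Since P(k|x) ∝ P(Z=k) f_k(x), the posterior odds are P(Z=i) f_i(x) / (P(Z=j) f_j(x)).
Component likelihoods at x = 7:
  p_A = 0.0390079
  p_B = 0.0147475
  p_C = 0.00214643
Odds = (0.08/0.13) × (0.00214643/0.0390079) = 0.615385 × 0.0550256 ≈ 0.0339

0.0339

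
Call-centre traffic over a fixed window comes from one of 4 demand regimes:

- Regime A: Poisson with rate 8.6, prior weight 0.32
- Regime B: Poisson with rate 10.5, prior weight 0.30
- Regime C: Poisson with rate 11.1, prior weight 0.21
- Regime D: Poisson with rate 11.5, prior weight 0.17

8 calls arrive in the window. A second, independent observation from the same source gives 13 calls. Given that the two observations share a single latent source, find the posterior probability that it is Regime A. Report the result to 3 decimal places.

Posterior ∝ prior × likelihood, so P(k | x) ∝ π_k f_k(x); normalise over all components.
Since both observations come from the same component, the likelihood for component k is f_k(x₁)·f_k(x₂).
  p_A = [e^(−8.6)·8.6^8/8! = 0.136626] × [0.0416166] = 0.00568593
  p_B = [e^(−10.5)·10.5^8/8! = 0.100902] × [0.0833851] = 0.00841376
  p_C = [e^(−11.1)·11.1^8/8! = 0.0863763] × [0.0942431] = 0.00814037
  p_D = [e^(−11.5)·11.5^8/8! = 0.0768556] × [0.100093] = 0.00769273
Weight by the priors:
  π_A·p_A = 0.32 × 0.00568593 = 0.0018195
  π_B·p_B = 0.30 × 0.00841376 = 0.00252413
  π_C·p_C = 0.21 × 0.00814037 = 0.00170948
  π_D·p_D = 0.17 × 0.00769273 = 0.00130776
Sum: 0.0018195 + 0.00252413 + 0.00170948 + 0.00130776 = 0.00736087
So the posterior for Regime A is 0.0018195 / 0.00736087 ≈ 0.247.

0.247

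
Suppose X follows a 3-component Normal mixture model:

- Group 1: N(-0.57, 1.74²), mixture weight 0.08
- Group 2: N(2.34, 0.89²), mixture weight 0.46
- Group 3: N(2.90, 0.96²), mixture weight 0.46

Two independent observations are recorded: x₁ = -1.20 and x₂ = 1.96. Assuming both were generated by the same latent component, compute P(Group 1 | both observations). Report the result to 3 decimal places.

Apply Bayes' rule: the posterior for each component is proportional to its prior times its likelihood at x.
Since both observations come from the same component, the likelihood for component k is f_k(x₁)·f_k(x₂).
  L_1 = [(1/(1.74·√(2π)))·exp(−(-1.20−-0.57)²/(2·1.74²)) = 0.229277·exp(-0.06555) = 0.214731] × [0.0796658] = 0.0171067
  L_2 = [(1/(0.89·√(2π)))·exp(−(-1.20−2.34)²/(2·0.89²)) = 0.448250·exp(-7.91036) = 0.000164472] × [0.409199] = 6.73017e-05
  L_3 = [(1/(0.96·√(2π)))·exp(−(-1.20−2.90)²/(2·0.96²)) = 0.415565·exp(-9.12001) = 4.54851e-05] × [0.257303] = 1.17035e-05
Prior × likelihood for each component:
  π_1·L_1 = 0.08 × 0.0171067 = 0.00136854
  π_2·L_2 = 0.46 × 6.73017e-05 = 3.09588e-05
  π_3·L_3 = 0.46 × 1.17035e-05 = 5.38359e-06
Marginal: 0.00136854 + 3.09588e-05 + 5.38359e-06 = 0.00140488
So the posterior for Group 1 is 0.00136854 / 0.00140488 ≈ 0.974.

0.974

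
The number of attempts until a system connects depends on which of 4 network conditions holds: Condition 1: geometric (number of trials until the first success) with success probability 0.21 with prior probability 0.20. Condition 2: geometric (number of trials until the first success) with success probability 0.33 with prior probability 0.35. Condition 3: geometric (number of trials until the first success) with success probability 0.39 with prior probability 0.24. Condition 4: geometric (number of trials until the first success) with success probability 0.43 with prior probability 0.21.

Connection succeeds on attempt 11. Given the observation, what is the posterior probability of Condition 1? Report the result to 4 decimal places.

0.5619

By Bayes' theorem, P(k | x) = π_k f_k(x) / Σ_j π_j f_j(x).
Component likelihoods at x = 11:
  f_1 = 0.21·(1−0.21)^10 = 0.21·0.0946828 = 0.0198834
  f_2 = 0.33·(1−0.33)^10 = 0.33·0.0182284 = 0.00601536
  f_3 = 0.39·(1−0.39)^10 = 0.39·0.00713343 = 0.00278204
  f_4 = 0.43·(1−0.43)^10 = 0.43·0.00362033 = 0.00155674
Multiply by the mixture weights:
  π_1·f_1 = 0.20 × 0.0198834 = 0.00397668
  π_2·f_2 = 0.35 × 0.00601536 = 0.00210538
  π_3·f_3 = 0.24 × 0.00278204 = 0.000667689
  π_4·f_4 = 0.21 × 0.00155674 = 0.000326916
Normaliser: 0.00397668 + 0.00210538 + 0.000667689 + 0.000326916 = 0.00707666
P(Condition 1 | data) ≈ 0.5619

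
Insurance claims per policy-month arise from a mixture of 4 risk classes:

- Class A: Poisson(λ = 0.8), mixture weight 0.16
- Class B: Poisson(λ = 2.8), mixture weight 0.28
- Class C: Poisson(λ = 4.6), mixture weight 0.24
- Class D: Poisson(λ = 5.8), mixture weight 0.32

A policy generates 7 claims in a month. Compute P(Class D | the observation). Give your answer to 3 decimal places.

The responsibility of component k is π_k f_k(x) divided by Σ_j π_j f_j(x).
Evaluate each component's likelihood at the observed value:
  f_A = e^(−0.8)·0.8^7/7! = 1.86966e-05
  f_B = e^(−2.8)·2.8^7/7! = 0.0162799
  f_C = e^(−4.6)·4.6^7/7! = 0.08692
  f_D = e^(−5.8)·5.8^7/7! = 0.132635
Prior × likelihood for each component:
  π_A·f_A = 0.16 × 1.86966e-05 = 2.99146e-06
  π_B·f_B = 0.28 × 0.0162799 = 0.00455837
  π_C·f_C = 0.24 × 0.08692 = 0.0208608
  π_D·f_D = 0.32 × 0.132635 = 0.0424431
Evidence: 2.99146e-06 + 0.00455837 + 0.0208608 + 0.0424431 = 0.0678653
P(Class D | the observation) ≈ 0.625

0.625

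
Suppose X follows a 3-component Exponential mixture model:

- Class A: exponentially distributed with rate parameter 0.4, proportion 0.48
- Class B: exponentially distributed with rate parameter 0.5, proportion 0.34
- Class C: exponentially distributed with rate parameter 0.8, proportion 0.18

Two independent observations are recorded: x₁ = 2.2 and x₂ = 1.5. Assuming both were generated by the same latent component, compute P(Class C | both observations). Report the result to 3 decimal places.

By Bayes' theorem, P(k | x) = π_k f_k(x) / Σ_j π_j f_j(x).
Since both observations come from the same component, the likelihood for component k is f_k(x₁)·f_k(x₂).
  L_A = [0.165913] × [0.219525] = 0.036422
  L_B = [0.166436] × [0.236183] = 0.0393093
  L_C = [0.137636] × [0.240955] = 0.0331641
Weight by the priors:
  π_A·L_A = 0.48 × 0.036422 = 0.0174826
  π_B·L_B = 0.34 × 0.0393093 = 0.0133652
  π_C·L_C = 0.18 × 0.0331641 = 0.00596954
Marginal: 0.0174826 + 0.0133652 + 0.00596954 = 0.0368173
P(Class C | x₁,x₂) = 0.00596954 / 0.0368173 ≈ 0.162

0.162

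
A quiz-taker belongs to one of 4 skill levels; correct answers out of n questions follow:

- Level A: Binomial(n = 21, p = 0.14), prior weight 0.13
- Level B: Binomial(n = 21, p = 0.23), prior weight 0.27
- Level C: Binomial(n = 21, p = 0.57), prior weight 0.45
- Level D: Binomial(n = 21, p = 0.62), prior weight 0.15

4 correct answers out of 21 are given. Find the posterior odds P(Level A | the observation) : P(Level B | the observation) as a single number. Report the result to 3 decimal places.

0.433

Only the two components matter; the odds are (w_i f_i(x)) / (w_j f_j(x)).
Evaluate each component's likelihood at the observed value:
  L_A = 0.177031
  L_B = 0.196933
  L_C = 0.000371131
  L_D = 6.35261e-05
0.0230141 / 0.0531718 ≈ 0.433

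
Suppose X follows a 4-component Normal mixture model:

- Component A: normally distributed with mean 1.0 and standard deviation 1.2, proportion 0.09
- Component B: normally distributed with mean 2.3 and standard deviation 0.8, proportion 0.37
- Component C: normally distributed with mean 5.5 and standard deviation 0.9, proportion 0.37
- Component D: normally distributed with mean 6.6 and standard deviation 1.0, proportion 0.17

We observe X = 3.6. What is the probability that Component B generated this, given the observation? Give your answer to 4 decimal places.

0.6984

Apply Bayes' rule: the posterior for each component is proportional to its prior times its likelihood at x.
Normal densities:
  p_A = 0.0317939
  p_B = 0.133173
  p_C = 0.0477406
  p_D = 0.00443185
Multiply by the mixture weights:
  π_A·p_A = 0.09 × 0.0317939 = 0.00286145
  π_B·p_B = 0.37 × 0.133173 = 0.0492739
  π_C·p_C = 0.37 × 0.0477406 = 0.017664
  π_D·p_D = 0.17 × 0.00443185 = 0.000753414
Normaliser: 0.00286145 + 0.0492739 + 0.017664 + 0.000753414 = 0.0705528
Responsibility of Component B: 0.0492739 / 0.0705528 ≈ 0.6984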